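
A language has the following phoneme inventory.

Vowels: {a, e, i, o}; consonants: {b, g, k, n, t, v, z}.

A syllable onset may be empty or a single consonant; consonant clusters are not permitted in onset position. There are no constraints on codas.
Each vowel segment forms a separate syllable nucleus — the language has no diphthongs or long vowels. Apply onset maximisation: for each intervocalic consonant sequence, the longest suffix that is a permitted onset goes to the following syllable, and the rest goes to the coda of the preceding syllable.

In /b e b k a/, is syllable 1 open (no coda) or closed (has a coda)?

The vowels are e, a — 2 nuclei, so 2 syllables.
/e…a/ gap (V1→V2): /bk/ — longest licit onset from the right is /k/, leaving /b/ as coda.
Result: beb.ka.
Syllable 1 is /beb/ with coda /b/, so it is closed.

closed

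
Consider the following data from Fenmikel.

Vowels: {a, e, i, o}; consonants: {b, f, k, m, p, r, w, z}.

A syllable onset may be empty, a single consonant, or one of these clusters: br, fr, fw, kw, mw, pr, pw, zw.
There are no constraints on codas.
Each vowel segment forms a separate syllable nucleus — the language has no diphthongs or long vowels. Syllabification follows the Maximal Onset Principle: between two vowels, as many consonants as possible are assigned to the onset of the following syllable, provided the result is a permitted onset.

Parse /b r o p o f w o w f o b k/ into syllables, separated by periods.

bro.po.fwow.fobk

The vowels are o, o, o, o — 4 nuclei, so 4 syllables.
V1 /o/ – V2 /o/: just /p/ — single C goes to the following onset.
V2 /o/ – V3 /o/: /fw/ — entire cluster is a permitted onset → onset /fw/, coda ∅.
V3 /o/ – V4 /o/: cluster /wf/ — the longest permitted-onset suffix is /f/; onset = /f/, preceding coda = /w/.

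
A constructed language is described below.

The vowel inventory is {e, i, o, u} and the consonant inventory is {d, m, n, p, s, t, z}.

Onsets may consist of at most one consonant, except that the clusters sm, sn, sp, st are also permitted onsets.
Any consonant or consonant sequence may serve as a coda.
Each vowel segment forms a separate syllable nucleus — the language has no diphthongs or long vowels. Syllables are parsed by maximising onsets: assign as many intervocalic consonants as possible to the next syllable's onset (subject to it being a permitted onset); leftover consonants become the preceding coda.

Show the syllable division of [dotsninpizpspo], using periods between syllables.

dot.snin.pizp.spo

Vowels present: o, i, i, o; each is a nucleus, giving 4 syllables.
Between /o/ (V1) and /i/ (V2): /tsn/; trying suffixes from longest down, /sn/ is the first permitted one, so coda /t/ | onset /sn/.
Between /i/ (V2) and /i/ (V3): /np/ splits as /n/ + /p/ (/p/ is the longest suffix that is a licit onset).
Between /i/ (V3) and /o/ (V4): cluster /zpsp/ — the longest permitted-onset suffix is /sp/; onset = /sp/, preceding coda = /zp/.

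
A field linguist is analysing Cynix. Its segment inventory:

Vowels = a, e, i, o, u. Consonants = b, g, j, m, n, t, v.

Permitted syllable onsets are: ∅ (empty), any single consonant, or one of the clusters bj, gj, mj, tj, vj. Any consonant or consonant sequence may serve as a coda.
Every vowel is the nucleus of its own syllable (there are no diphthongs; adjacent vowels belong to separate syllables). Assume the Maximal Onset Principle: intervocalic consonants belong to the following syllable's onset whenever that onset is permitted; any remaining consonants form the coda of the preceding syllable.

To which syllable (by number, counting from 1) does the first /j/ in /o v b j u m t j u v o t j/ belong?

2

Nuclei (vowels): o, u, u, o → 4 syllables.
/o…u/ gap (V1→V2): /vbj/ — longest licit onset from the right is /bj/, leaving /v/ as coda.
/u…u/ gap (V2→V3): /mtj/; trying suffixes from longest down, /tj/ is the first permitted one, so coda /m/ | onset /tj/.
/u…o/ gap (V3→V4): just /v/ — single C goes to the following onset.
Putting it together: ov.bjum.tju.votj.
The first /j/ is in the onset of syllable 2 (/bjum/).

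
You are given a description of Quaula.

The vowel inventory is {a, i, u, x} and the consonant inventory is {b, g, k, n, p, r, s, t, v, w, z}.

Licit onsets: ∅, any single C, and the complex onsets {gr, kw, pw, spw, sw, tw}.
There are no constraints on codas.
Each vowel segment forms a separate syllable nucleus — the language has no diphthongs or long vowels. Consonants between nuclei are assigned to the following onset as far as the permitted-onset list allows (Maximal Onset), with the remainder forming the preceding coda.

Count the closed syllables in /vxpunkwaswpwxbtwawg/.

Vowels present: x, u, a, x, a; each is a nucleus, giving 5 syllables.
V1 /x/ – V2 /u/: /p/ is a single consonant, so it becomes the next onset.
V2 /u/ – V3 /a/: cluster /nkw/ — the longest permitted-onset suffix is /kw/; onset = /kw/, preceding coda = /n/.
V3 /a/ – V4 /x/: /swpw/ splits as /sw/ + /pw/ (/pw/ is the longest suffix that is a licit onset).
V4 /x/ – V5 /a/: cluster /btw/ — the longest permitted-onset suffix is /tw/; onset = /tw/, preceding coda = /b/.
So the parse is vx.pun.kwasw.pwxb.twawg.
Classifying each syllable: /vx/ (open), /pun/ (closed), /kwasw/ (closed), /pwxb/ (closed), /twawg/ (closed).
Closed syllables: 4.

4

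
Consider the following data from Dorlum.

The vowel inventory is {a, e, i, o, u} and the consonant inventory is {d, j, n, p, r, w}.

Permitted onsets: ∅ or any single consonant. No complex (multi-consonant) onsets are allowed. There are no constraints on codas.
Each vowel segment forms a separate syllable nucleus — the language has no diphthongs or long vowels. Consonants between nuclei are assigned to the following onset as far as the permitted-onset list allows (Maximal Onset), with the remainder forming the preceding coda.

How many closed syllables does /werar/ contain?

1

Nuclei (vowels): e, a → 2 syllables.
σ1/σ2 boundary: /r/ is a single consonant, so it becomes the next onset.
So the parse is we.rar.
Classifying each syllable: /we/ (open), /rar/ (closed).
Closed syllables: 1.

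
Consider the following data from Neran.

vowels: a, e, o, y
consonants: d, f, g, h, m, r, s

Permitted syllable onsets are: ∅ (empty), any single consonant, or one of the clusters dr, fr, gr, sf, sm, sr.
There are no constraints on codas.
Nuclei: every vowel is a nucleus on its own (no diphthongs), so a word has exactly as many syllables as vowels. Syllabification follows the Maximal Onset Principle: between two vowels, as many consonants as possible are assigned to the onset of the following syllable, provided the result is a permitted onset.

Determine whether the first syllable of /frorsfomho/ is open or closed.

closed

The vowels are o, o, o — 3 nuclei, so 3 syllables.
/o…o/ gap (V1→V2): /rsf/ splits as /r/ + /sf/ (/sf/ is the longest suffix that is a licit onset).
/o…o/ gap (V2→V3): /mh/ — longest licit onset from the right is /h/, leaving /m/ as coda.
Syllabification: fror.sfom.ho.
Syllable 1 is /fror/ with coda /r/, so it is closed.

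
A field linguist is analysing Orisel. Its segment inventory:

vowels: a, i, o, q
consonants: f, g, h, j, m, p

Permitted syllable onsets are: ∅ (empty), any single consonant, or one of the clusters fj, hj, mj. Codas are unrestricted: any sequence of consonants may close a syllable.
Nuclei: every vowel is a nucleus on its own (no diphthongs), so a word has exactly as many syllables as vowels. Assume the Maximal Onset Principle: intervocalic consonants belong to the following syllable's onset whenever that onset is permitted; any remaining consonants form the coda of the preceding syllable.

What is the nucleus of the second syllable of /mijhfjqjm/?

Vowels present: i, q; each is a nucleus, giving 2 syllables.
The second nucleus (vowel 2 from the left) is /q/.

q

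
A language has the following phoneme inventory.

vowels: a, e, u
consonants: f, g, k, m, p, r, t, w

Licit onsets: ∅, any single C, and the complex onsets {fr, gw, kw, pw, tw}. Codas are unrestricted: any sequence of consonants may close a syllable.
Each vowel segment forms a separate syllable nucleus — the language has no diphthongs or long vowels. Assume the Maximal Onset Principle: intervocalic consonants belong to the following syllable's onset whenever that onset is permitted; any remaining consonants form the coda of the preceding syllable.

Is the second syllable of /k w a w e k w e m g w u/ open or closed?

Nuclei (vowels): a, e, e, u → 4 syllables.
/a…e/ gap (V1→V2): /w/ → onset of the next syllable (single consonants are always licit onsets).
/e…e/ gap (V2→V3): cluster /kw/ — /kw/ is itself a permitted onset, so the whole cluster goes right; preceding coda = ∅.
/e…u/ gap (V3→V4): /mgw/; trying suffixes from longest down, /gw/ is the first permitted one, so coda /m/ | onset /gw/.
Syllabification: kwa.we.kwem.gwu.
Syllable 2 is /we/; it ends in its nucleus with no coda, so it is open.

open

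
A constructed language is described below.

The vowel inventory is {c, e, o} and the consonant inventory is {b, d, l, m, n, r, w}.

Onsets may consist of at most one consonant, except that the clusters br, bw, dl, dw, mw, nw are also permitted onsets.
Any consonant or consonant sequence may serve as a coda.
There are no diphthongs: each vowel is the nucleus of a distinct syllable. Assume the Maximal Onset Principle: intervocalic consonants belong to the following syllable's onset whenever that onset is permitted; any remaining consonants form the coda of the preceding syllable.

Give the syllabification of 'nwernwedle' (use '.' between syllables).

Nuclei (vowels): e, e, e → 3 syllables.
V1 /e/ – V2 /e/: /rnw/ splits as /r/ + /nw/ (/nw/ is the longest suffix that is a licit onset).
V2 /e/ – V3 /e/: /dl/ is a licit onset in full, so it all attaches to the next syllable.

nwer.nwe.dle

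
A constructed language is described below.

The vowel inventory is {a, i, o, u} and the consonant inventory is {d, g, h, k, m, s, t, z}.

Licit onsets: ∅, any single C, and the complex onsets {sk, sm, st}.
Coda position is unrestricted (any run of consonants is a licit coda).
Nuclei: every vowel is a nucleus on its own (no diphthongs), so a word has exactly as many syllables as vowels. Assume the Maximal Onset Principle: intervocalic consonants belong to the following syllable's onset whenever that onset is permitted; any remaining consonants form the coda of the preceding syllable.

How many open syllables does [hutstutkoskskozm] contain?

0

Vowels present: u, u, o, o; each is a nucleus, giving 4 syllables.
V1 /u/ – V2 /u/: /tst/; trying suffixes from longest down, /st/ is the first permitted one, so coda /t/ | onset /st/.
V2 /u/ – V3 /o/: /tk/ — longest licit onset from the right is /k/, leaving /t/ as coda.
V3 /o/ – V4 /o/: /sksk/; trying suffixes from longest down, /sk/ is the first permitted one, so coda /sk/ | onset /sk/.
Result: hut.stut.kosk.skozm.
Classifying each syllable: /hut/ (closed), /stut/ (closed), /kosk/ (closed), /skozm/ (closed).
Open syllables: 0.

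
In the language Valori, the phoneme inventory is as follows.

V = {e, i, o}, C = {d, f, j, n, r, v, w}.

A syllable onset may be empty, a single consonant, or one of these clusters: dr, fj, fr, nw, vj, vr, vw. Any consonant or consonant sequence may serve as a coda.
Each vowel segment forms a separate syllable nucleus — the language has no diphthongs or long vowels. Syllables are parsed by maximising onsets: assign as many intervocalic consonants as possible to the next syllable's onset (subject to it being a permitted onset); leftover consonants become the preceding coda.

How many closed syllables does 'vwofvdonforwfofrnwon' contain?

Nuclei (vowels): o, o, o, o, o → 5 syllables.
/o…o/ gap (V1→V2): cluster /fvd/ — the longest permitted-onset suffix is /d/; onset = /d/, preceding coda = /fv/.
/o…o/ gap (V2→V3): /nf/ splits as /n/ + /f/ (/f/ is the longest suffix that is a licit onset).
/o…o/ gap (V3→V4): cluster /rwf/ — the longest permitted-onset suffix is /f/; onset = /f/, preceding coda = /rw/.
/o…o/ gap (V4→V5): cluster /frnw/ — the longest permitted-onset suffix is /nw/; onset = /nw/, preceding coda = /fr/.
Result: vwofv.don.forw.fofr.nwon.
Classifying each syllable: /vwofv/ (closed), /don/ (closed), /forw/ (closed), /fofr/ (closed), /nwon/ (closed).
Closed syllables: 5.

5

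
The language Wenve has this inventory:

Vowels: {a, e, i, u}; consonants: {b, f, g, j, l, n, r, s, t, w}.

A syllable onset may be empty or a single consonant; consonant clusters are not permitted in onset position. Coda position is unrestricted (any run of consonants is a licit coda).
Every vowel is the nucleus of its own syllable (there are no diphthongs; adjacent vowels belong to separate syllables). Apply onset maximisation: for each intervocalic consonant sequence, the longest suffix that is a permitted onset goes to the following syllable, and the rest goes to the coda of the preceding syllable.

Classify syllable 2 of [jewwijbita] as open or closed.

The vowels are e, i, i, a — 4 nuclei, so 4 syllables.
/e…i/ gap (V1→V2): /ww/; trying suffixes from longest down, /w/ is the first permitted one, so coda /w/ | onset /w/.
/i…i/ gap (V2→V3): /jb/ splits as /j/ + /b/ (/b/ is the longest suffix that is a licit onset).
/i…a/ gap (V3→V4): /t/ → onset of the next syllable (single consonants are always licit onsets).
So the parse is jew.wij.bi.ta.
Syllable 2 is /wij/ with coda /j/, so it is closed.

closed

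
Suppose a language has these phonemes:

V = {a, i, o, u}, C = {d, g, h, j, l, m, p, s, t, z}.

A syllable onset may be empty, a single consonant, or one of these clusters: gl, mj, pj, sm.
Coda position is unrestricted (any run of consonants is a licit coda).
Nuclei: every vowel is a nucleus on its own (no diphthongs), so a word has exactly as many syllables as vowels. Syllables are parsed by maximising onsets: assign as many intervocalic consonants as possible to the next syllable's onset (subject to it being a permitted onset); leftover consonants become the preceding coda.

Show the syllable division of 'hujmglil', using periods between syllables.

hujm.glil

Nuclei (vowels): u, i → 2 syllables.
V1 /u/ – V2 /i/: /jmgl/ splits as /jm/ + /gl/ (/gl/ is the longest suffix that is a licit onset).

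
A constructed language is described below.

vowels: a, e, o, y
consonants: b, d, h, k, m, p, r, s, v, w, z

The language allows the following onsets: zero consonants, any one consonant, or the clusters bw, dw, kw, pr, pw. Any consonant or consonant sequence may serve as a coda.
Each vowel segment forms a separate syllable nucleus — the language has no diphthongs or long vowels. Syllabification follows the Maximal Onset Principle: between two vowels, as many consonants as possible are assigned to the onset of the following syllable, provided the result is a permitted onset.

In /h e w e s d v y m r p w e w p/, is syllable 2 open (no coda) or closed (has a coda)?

closed

Nuclei (vowels): e, e, y, e → 4 syllables.
/e…e/ gap (V1→V2): just /w/ — single C goes to the following onset.
/e…y/ gap (V2→V3): /sdv/ — longest licit onset from the right is /v/, leaving /sd/ as coda.
/y…e/ gap (V3→V4): /mrpw/; trying suffixes from longest down, /pw/ is the first permitted one, so coda /mr/ | onset /pw/.
Syllabification: he.wesd.vymr.pwewp.
Syllable 2 is /wesd/ with coda /sd/, so it is closed.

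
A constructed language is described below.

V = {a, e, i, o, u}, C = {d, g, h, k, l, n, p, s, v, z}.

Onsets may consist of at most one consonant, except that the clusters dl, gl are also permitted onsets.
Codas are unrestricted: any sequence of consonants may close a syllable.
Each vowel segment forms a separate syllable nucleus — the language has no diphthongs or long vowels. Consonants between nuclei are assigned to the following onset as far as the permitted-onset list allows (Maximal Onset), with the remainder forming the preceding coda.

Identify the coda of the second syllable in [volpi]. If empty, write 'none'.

none

Vowels present: o, i; each is a nucleus, giving 2 syllables.
V1 /o/ – V2 /i/: /lp/; trying suffixes from longest down, /p/ is the first permitted one, so coda /l/ | onset /p/.
Putting it together: vol.pi.
Syllable 2 is /pi/: onset /p/, nucleus /i/, coda ∅.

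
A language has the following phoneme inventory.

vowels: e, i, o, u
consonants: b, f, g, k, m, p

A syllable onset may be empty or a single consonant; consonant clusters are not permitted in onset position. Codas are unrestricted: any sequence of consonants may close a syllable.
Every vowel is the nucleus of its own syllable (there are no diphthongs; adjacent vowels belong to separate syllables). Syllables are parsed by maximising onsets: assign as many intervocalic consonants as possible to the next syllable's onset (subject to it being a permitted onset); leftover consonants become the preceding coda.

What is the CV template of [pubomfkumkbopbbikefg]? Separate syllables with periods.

CV.CVCC.CVCC.CVCC.CV.CVCC

Nuclei (vowels): u, o, u, o, i, e → 6 syllables.
Between /u/ (V1) and /o/ (V2): just /b/ — single C goes to the following onset.
Between /o/ (V2) and /u/ (V3): cluster /mfk/ — the longest permitted-onset suffix is /k/; onset = /k/, preceding coda = /mf/.
Between /u/ (V3) and /o/ (V4): /mkb/; trying suffixes from longest down, /b/ is the first permitted one, so coda /mk/ | onset /b/.
Between /o/ (V4) and /i/ (V5): /pbb/ splits as /pb/ + /b/ (/b/ is the longest suffix that is a licit onset).
Between /i/ (V5) and /e/ (V6): /k/ → onset of the next syllable (single consonants are always licit onsets).
Result: pu.bomf.kumk.bopb.bi.kefg.
Mapping each syllable to C/V: /pu/ → CV, /bomf/ → CVCC, /kumk/ → CVCC, /bopb/ → CVCC, /bi/ → CV, /kefg/ → CVCC.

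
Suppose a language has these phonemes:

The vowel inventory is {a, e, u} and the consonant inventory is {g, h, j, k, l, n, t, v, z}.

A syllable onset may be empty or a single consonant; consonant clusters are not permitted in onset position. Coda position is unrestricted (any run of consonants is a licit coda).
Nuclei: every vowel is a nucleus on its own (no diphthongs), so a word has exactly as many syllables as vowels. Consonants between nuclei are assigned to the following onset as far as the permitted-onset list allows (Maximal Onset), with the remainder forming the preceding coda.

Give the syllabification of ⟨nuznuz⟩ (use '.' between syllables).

nuz.nuz

Nuclei (vowels): u, u → 2 syllables.
σ1/σ2 boundary: /zn/; trying suffixes from longest down, /n/ is the first permitted one, so coda /z/ | onset /n/.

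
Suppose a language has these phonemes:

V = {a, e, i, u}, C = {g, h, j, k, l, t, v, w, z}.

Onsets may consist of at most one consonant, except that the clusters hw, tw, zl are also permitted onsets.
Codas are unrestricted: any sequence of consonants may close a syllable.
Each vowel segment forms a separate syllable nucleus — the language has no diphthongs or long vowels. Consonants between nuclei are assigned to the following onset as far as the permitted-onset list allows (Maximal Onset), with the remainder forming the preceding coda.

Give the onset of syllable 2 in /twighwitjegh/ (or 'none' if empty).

hw

Nuclei (vowels): i, i, e → 3 syllables.
σ1/σ2 boundary: /ghw/ splits as /g/ + /hw/ (/hw/ is the longest suffix that is a licit onset).
σ2/σ3 boundary: /tj/ — longest licit onset from the right is /j/, leaving /t/ as coda.
So the parse is twig.hwit.jegh.
Syllable 2 is /hwit/: onset /hw/, nucleus /i/, coda /t/.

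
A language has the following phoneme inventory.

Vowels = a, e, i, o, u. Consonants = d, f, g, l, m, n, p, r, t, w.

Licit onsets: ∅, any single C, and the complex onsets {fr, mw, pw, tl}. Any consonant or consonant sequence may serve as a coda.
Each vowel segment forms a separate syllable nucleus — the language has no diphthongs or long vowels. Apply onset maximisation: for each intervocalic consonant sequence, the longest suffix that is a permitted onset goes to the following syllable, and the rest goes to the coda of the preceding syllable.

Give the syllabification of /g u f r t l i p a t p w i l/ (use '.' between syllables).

Vowels present: u, i, a, i; each is a nucleus, giving 4 syllables.
Between /u/ (V1) and /i/ (V2): /frtl/ — longest licit onset from the right is /tl/, leaving /fr/ as coda.
Between /i/ (V2) and /a/ (V3): /p/ is a single consonant, so it becomes the next onset.
Between /a/ (V3) and /i/ (V4): /tpw/ — longest licit onset from the right is /pw/, leaving /t/ as coda.

gufr.tli.pat.pwil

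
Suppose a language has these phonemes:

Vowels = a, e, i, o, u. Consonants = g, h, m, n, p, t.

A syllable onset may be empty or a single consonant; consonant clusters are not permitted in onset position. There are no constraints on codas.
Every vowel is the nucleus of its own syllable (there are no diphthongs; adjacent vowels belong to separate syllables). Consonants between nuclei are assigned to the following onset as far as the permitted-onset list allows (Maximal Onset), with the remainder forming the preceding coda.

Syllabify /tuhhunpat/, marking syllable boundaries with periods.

Vowels present: u, u, a; each is a nucleus, giving 3 syllables.
σ1/σ2 boundary: /hh/ — longest licit onset from the right is /h/, leaving /h/ as coda.
σ2/σ3 boundary: /np/; trying suffixes from longest down, /p/ is the first permitted one, so coda /n/ | onset /p/.

tuh.hun.pat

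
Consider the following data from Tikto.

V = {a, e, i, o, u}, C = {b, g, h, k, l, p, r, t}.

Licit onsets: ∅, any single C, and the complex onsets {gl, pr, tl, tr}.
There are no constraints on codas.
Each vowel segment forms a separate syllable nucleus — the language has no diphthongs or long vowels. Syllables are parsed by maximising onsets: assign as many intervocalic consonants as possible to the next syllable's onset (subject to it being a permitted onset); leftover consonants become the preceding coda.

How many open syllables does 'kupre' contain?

2

Vowels present: u, e; each is a nucleus, giving 2 syllables.
V1 /u/ – V2 /e/: /pr/ — entire cluster is a permitted onset → onset /pr/, coda ∅.
So the parse is ku.pre.
Classifying each syllable: /ku/ (open), /pre/ (open).
Open syllables: 2.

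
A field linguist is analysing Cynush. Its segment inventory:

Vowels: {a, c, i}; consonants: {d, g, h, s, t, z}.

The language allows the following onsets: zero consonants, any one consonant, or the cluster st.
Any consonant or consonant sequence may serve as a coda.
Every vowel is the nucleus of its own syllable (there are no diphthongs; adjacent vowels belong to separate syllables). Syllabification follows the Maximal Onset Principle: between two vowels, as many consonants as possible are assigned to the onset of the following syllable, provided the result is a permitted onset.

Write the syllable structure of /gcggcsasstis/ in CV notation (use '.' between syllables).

Vowels present: c, c, a, i; each is a nucleus, giving 4 syllables.
/c…c/ gap (V1→V2): /gg/ splits as /g/ + /g/ (/g/ is the longest suffix that is a licit onset).
/c…a/ gap (V2→V3): /s/ is a single consonant, so it becomes the next onset.
/a…i/ gap (V3→V4): /sst/ — longest licit onset from the right is /st/, leaving /s/ as coda.
Syllabification: gcg.gc.sas.stis.
Mapping each syllable to C/V: /gcg/ → CVC, /gc/ → CV, /sas/ → CVC, /stis/ → CCVC.

CVC.CV.CVC.CCVC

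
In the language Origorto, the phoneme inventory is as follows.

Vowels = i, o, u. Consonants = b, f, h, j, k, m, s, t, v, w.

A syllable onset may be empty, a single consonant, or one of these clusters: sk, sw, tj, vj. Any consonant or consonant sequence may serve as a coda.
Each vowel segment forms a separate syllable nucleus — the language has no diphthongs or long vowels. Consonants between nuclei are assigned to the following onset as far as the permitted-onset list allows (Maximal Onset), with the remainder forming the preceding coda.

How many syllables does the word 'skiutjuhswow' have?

Nuclei (vowels): i, u, u, o → 4 syllables.

4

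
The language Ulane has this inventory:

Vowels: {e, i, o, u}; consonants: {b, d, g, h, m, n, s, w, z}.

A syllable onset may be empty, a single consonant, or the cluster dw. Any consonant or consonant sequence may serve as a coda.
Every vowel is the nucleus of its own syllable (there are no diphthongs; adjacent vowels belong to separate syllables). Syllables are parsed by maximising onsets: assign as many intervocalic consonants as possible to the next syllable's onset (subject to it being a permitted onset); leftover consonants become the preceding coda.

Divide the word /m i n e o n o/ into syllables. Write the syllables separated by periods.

The vowels are i, e, o, o — 4 nuclei, so 4 syllables.
Between /i/ (V1) and /e/ (V2): /n/ → onset of the next syllable (single consonants are always licit onsets).
Between /e/ (V2) and /o/ (V3): nothing intervenes; syllable break is V.V.
Between /o/ (V3) and /o/ (V4): /n/ is a single consonant, so it becomes the next onset.

mi.ne.o.no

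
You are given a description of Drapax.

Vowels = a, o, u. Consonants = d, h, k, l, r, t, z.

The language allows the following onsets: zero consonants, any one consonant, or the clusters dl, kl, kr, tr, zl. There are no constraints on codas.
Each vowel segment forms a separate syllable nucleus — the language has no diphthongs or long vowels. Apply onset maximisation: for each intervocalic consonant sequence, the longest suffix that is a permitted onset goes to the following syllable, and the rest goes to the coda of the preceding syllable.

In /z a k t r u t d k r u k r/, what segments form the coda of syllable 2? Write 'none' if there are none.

Vowels present: a, u, u; each is a nucleus, giving 3 syllables.
V1 /a/ – V2 /u/: /ktr/; trying suffixes from longest down, /tr/ is the first permitted one, so coda /k/ | onset /tr/.
V2 /u/ – V3 /u/: /tdkr/ splits as /td/ + /kr/ (/kr/ is the longest suffix that is a licit onset).
Result: zak.trutd.krukr.
Syllable 2 is /trutd/: onset /tr/, nucleus /u/, coda /td/.

td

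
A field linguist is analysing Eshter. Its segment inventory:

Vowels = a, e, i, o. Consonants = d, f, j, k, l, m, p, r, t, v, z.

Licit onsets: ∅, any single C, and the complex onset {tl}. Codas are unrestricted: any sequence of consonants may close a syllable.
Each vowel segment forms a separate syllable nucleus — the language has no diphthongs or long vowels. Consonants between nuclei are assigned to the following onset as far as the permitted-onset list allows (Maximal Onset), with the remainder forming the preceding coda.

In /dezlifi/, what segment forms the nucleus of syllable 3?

i

The vowels are e, i, i — 3 nuclei, so 3 syllables.
The third nucleus (vowel 3 from the left) is /i/.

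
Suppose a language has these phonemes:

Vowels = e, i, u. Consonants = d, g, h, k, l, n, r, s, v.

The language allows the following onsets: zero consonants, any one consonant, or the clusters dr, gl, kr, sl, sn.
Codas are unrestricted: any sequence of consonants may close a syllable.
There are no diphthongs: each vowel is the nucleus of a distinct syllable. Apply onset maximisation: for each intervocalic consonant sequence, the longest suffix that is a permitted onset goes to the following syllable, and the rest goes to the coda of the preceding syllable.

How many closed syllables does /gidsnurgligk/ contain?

3

Vowels present: i, u, i; each is a nucleus, giving 3 syllables.
/i…u/ gap (V1→V2): /dsn/ splits as /d/ + /sn/ (/sn/ is the longest suffix that is a licit onset).
/u…i/ gap (V2→V3): cluster /rgl/ — the longest permitted-onset suffix is /gl/; onset = /gl/, preceding coda = /r/.
Result: gid.snur.gligk.
Classifying each syllable: /gid/ (closed), /snur/ (closed), /gligk/ (closed).
Closed syllables: 3.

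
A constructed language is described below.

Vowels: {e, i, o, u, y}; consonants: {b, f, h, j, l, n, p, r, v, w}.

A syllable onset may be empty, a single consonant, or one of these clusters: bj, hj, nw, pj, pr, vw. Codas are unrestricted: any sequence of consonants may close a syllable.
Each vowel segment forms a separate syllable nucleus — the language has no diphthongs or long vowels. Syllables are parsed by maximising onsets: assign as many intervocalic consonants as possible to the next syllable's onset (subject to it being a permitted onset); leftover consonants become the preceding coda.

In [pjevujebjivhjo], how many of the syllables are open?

Nuclei (vowels): e, u, e, i, o → 5 syllables.
/e…u/ gap (V1→V2): /v/ → onset of the next syllable (single consonants are always licit onsets).
/u…e/ gap (V2→V3): /j/ is a single consonant, so it becomes the next onset.
/e…i/ gap (V3→V4): /bj/ is a licit onset in full, so it all attaches to the next syllable.
/i…o/ gap (V4→V5): cluster /vhj/ — the longest permitted-onset suffix is /hj/; onset = /hj/, preceding coda = /v/.
So the parse is pje.vu.je.bjiv.hjo.
Classifying each syllable: /pje/ (open), /vu/ (open), /je/ (open), /bjiv/ (closed), /hjo/ (open).
Open syllables: 4.

4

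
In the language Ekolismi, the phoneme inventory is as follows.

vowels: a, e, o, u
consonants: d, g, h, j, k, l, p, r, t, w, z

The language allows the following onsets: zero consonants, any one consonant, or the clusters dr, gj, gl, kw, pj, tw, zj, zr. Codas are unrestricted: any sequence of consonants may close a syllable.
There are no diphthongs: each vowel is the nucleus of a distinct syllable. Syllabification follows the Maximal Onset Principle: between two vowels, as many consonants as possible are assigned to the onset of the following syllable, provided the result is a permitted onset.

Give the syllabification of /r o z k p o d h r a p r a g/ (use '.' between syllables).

Vowels present: o, o, a, a; each is a nucleus, giving 4 syllables.
V1 /o/ – V2 /o/: /zkp/ — longest licit onset from the right is /p/, leaving /zk/ as coda.
V2 /o/ – V3 /a/: /dhr/ — longest licit onset from the right is /r/, leaving /dh/ as coda.
V3 /a/ – V4 /a/: /pr/ — longest licit onset from the right is /r/, leaving /p/ as coda.

rozk.podh.rap.rag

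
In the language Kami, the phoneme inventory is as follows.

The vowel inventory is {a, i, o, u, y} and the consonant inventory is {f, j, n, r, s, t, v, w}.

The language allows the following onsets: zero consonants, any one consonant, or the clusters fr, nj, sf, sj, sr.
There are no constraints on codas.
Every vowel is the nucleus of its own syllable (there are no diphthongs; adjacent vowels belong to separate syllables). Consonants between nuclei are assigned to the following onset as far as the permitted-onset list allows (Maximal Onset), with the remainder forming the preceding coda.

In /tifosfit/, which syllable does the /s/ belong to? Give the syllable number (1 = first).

The vowels are i, o, i — 3 nuclei, so 3 syllables.
Between /i/ (V1) and /o/ (V2): /f/ → onset of the next syllable (single consonants are always licit onsets).
Between /o/ (V2) and /i/ (V3): cluster /sf/ — /sf/ is itself a permitted onset, so the whole cluster goes right; preceding coda = ∅.
So the parse is ti.fo.sfit.
The /s/ is in the onset of syllable 3 (/sfit/).

3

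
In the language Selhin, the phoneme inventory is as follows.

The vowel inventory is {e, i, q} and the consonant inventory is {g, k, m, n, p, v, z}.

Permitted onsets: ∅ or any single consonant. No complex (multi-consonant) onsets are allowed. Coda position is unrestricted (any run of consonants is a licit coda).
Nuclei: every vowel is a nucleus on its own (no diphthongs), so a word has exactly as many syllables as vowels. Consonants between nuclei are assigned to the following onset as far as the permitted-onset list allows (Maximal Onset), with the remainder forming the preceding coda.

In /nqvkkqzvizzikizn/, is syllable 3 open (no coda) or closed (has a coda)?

closed

The vowels are q, q, i, i, i — 5 nuclei, so 5 syllables.
σ1/σ2 boundary: /vkk/ — longest licit onset from the right is /k/, leaving /vk/ as coda.
σ2/σ3 boundary: /zv/; trying suffixes from longest down, /v/ is the first permitted one, so coda /z/ | onset /v/.
σ3/σ4 boundary: /zz/ splits as /z/ + /z/ (/z/ is the longest suffix that is a licit onset).
σ4/σ5 boundary: /k/ is a single consonant, so it becomes the next onset.
Syllabification: nqvk.kqz.viz.zi.kizn.
Syllable 3 is /viz/ with coda /z/, so it is closed.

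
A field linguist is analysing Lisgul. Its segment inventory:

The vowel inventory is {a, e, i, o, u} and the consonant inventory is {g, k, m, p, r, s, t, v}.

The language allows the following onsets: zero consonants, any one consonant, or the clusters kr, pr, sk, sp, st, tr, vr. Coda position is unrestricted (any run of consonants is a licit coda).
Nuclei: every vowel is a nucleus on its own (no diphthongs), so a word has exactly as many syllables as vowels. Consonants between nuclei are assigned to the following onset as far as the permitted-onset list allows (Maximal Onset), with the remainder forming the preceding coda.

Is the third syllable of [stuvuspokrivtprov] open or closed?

Nuclei (vowels): u, u, o, i, o → 5 syllables.
σ1/σ2 boundary: /v/ → onset of the next syllable (single consonants are always licit onsets).
σ2/σ3 boundary: cluster /sp/ — /sp/ is itself a permitted onset, so the whole cluster goes right; preceding coda = ∅.
σ3/σ4 boundary: /kr/ — entire cluster is a permitted onset → onset /kr/, coda ∅.
σ4/σ5 boundary: /vtpr/; trying suffixes from longest down, /pr/ is the first permitted one, so coda /vt/ | onset /pr/.
Syllabification: stu.vu.spo.krivt.prov.
Syllable 3 is /spo/; it ends in its nucleus with no coda, so it is open.

open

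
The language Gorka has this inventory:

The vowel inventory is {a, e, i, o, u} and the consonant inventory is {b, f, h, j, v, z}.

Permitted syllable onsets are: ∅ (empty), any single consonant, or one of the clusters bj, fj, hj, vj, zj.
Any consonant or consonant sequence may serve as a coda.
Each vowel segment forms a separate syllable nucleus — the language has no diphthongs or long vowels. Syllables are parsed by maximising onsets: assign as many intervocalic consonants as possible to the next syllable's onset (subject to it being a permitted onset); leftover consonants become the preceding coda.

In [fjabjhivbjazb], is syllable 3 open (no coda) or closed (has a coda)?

closed

The vowels are a, i, a — 3 nuclei, so 3 syllables.
σ1/σ2 boundary: /bjh/; trying suffixes from longest down, /h/ is the first permitted one, so coda /bj/ | onset /h/.
σ2/σ3 boundary: cluster /vbj/ — the longest permitted-onset suffix is /bj/; onset = /bj/, preceding coda = /v/.
Syllabification: fjabj.hiv.bjazb.
Syllable 3 is /bjazb/ with coda /zb/, so it is closed.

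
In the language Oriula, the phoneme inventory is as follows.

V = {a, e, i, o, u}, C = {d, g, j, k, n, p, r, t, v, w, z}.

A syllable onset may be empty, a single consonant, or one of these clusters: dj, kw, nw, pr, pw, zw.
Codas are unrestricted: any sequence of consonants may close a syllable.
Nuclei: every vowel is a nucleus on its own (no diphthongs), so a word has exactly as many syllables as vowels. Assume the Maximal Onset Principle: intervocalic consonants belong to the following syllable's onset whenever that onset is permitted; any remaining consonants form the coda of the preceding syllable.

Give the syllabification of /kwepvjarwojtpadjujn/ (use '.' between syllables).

kwepv.jar.wojt.pa.djujn

Nuclei (vowels): e, a, o, a, u → 5 syllables.
Between /e/ (V1) and /a/ (V2): cluster /pvj/ — the longest permitted-onset suffix is /j/; onset = /j/, preceding coda = /pv/.
Between /a/ (V2) and /o/ (V3): /rw/; trying suffixes from longest down, /w/ is the first permitted one, so coda /r/ | onset /w/.
Between /o/ (V3) and /a/ (V4): /jtp/ — longest licit onset from the right is /p/, leaving /jt/ as coda.
Between /a/ (V4) and /u/ (V5): cluster /dj/ — /dj/ is itself a permitted onset, so the whole cluster goes right; preceding coda = ∅.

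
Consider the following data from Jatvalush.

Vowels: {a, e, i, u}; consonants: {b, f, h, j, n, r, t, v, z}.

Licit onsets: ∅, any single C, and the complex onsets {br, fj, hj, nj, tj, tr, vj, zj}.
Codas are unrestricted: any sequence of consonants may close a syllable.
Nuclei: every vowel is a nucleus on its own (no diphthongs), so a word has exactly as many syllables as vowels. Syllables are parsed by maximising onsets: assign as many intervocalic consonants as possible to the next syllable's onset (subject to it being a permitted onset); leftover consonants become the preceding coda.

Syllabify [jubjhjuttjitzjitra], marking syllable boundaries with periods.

jubj.hjut.tjit.zji.tra

The vowels are u, u, i, i, a — 5 nuclei, so 5 syllables.
V1 /u/ – V2 /u/: cluster /bjhj/ — the longest permitted-onset suffix is /hj/; onset = /hj/, preceding coda = /bj/.
V2 /u/ – V3 /i/: /ttj/ splits as /t/ + /tj/ (/tj/ is the longest suffix that is a licit onset).
V3 /i/ – V4 /i/: cluster /tzj/ — the longest permitted-onset suffix is /zj/; onset = /zj/, preceding coda = /t/.
V4 /i/ – V5 /a/: /tr/ is a licit onset in full, so it all attaches to the next syllable.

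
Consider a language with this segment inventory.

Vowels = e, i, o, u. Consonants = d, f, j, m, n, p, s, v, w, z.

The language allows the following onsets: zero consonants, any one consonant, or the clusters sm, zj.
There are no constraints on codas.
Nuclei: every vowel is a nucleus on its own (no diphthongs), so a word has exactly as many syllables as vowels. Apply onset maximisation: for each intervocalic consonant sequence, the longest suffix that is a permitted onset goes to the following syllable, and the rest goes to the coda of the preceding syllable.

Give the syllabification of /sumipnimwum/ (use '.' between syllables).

su.mip.nim.wum

The vowels are u, i, i, u — 4 nuclei, so 4 syllables.
V1 /u/ – V2 /i/: /m/ is a single consonant, so it becomes the next onset.
V2 /i/ – V3 /i/: /pn/ — longest licit onset from the right is /n/, leaving /p/ as coda.
V3 /i/ – V4 /u/: /mw/ — longest licit onset from the right is /w/, leaving /m/ as coda.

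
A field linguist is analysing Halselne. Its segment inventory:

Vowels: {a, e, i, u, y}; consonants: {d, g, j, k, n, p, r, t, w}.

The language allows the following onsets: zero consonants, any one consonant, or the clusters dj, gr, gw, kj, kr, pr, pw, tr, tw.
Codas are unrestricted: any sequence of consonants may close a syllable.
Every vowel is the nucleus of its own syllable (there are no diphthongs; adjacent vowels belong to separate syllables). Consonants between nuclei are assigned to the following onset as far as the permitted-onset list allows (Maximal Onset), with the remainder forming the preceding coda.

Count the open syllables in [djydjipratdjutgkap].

2

The vowels are y, i, a, u, a — 5 nuclei, so 5 syllables.
/y…i/ gap (V1→V2): /dj/ — entire cluster is a permitted onset → onset /dj/, coda ∅.
/i…a/ gap (V2→V3): /pr/ is a licit onset in full, so it all attaches to the next syllable.
/a…u/ gap (V3→V4): /tdj/ splits as /t/ + /dj/ (/dj/ is the longest suffix that is a licit onset).
/u…a/ gap (V4→V5): /tgk/ splits as /tg/ + /k/ (/k/ is the longest suffix that is a licit onset).
So the parse is djy.dji.prat.djutg.kap.
Classifying each syllable: /djy/ (open), /dji/ (open), /prat/ (closed), /djutg/ (closed), /kap/ (closed).
Open syllables: 2.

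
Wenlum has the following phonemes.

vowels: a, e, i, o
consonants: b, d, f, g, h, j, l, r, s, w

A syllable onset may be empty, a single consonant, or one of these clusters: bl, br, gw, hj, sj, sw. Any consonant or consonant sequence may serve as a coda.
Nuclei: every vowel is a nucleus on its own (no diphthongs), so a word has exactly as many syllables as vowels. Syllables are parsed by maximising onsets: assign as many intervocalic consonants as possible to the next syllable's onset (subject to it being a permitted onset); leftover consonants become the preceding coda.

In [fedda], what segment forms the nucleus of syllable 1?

e

The vowels are e, a — 2 nuclei, so 2 syllables.
The first nucleus (vowel 1 from the left) is /e/.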